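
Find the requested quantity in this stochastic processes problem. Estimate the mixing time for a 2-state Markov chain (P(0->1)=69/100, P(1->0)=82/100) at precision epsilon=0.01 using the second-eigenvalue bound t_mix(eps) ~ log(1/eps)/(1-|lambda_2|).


lambda_2 = |1 - p01 - p10| = |1 - 0.6900 - 0.8200| = 0.5100
t_mix ~ log(1/eps)/(1 - |lambda_2|)
= log(100)/(1 - 0.5100) = 4.6052/0.4900
= 9.3983

9.3983


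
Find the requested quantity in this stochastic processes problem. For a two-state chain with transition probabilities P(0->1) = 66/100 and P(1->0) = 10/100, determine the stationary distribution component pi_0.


Stationary distribution: pi_0 = p10/(p01+p10), pi_1 = p01/(p01+p10)
p01 = 0.6600, p10 = 0.1000
pi_0 = 0.1316

0.1316


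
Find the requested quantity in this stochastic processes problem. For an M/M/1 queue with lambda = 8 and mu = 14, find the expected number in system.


rho = 8/14 = 0.5714
L = rho/(1-rho)
= 0.5714/0.4286
= 1.3333

1.3333


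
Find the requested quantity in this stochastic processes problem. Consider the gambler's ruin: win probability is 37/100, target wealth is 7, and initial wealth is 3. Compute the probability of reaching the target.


Gambler's ruin formula:
r = q/p = 0.6300/0.3700 = 1.7027
P(win) = (1 - r^i)/(1 - r^N)
= (1 - 1.7027^3)/(1 - 1.7027^7)
= 0.0972

0.0972


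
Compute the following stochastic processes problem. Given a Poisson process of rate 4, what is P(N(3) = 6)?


P(N(t)=k) = (lambda*t)^k * exp(-lambda*t) / k!
lambda*t = 12
= 12^6 * exp(-12) / 6!
= 2985984 * 6.1442e-06 / 720
= 0.0255

0.0255


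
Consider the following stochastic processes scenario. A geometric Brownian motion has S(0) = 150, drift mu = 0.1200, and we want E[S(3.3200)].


E[S(t)] = S(0) * exp(mu * t)
= 150 * exp(0.1200 * 3.3200)
= 150 * 1.4894
= 223.4160

223.4160


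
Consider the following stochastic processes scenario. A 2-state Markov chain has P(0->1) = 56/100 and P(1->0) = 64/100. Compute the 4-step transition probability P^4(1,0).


Computing P^4 by matrix multiplication.
P = [[0.4400, 0.5600], [0.6400, 0.3600]]
After raising P to the power 4:
P^4(1,0) = 0.5325

0.5325


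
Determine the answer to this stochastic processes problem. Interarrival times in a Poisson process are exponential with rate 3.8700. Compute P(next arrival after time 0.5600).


P(X > t) = exp(-lambda * t)
= exp(-3.8700 * 0.5600)
= exp(-2.1672) = 0.1145

0.1145


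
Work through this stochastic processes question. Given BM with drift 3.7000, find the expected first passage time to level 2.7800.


Expected first passage time = a/mu
= 2.7800/3.7000
= 0.7514

0.7514


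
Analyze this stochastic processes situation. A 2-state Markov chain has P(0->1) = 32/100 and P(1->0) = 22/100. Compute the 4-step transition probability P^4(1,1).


Computing P^4 by matrix multiplication.
P = [[0.6800, 0.3200], [0.2200, 0.7800]]
After raising P to the power 4:
P^4(1,1) = 0.6108

0.6108


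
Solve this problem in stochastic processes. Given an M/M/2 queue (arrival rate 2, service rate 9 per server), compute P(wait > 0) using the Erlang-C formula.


a = lambda/mu = 0.2222
rho = a/c = 0.1111
Erlang-C formula applied:
C(c,a) = 0.0222

0.0222


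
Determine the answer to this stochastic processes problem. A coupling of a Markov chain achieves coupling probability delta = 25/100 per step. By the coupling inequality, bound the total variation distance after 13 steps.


TV distance bound <= (1-delta)^n
= (1 - 0.2500)^13
= 0.7500^13
= 0.0238

0.0238


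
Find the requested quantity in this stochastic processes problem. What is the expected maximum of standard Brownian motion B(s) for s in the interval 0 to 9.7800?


E(max B(s)) = sqrt(2t/pi)
= sqrt(2*9.7800/pi)
= sqrt(6.2261)
= 2.4952

2.4952


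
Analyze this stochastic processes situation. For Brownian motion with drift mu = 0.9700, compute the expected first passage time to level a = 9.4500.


Expected first passage time = a/mu
= 9.4500/0.9700
= 9.7423

9.7423


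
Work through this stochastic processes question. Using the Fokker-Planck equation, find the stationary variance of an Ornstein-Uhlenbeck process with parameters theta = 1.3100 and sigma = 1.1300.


Stationary variance = sigma^2 / (2*theta)
= 1.1300^2 / (2*1.3100)
= 1.2769 / 2.6200
= 0.4874

0.4874


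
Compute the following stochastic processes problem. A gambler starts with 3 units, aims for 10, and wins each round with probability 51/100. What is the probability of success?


Gambler's ruin formula:
r = q/p = 0.4900/0.5100 = 0.9608
P(win) = (1 - r^i)/(1 - r^N)
= (1 - 0.9608^3)/(1 - 0.9608^10)
= 0.3430

0.3430


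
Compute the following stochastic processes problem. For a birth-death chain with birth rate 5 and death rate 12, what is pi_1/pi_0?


For birth-death process, pi_n/pi_0 = (lambda/mu)^n
= (5/12)^1
= 0.4167

0.4167


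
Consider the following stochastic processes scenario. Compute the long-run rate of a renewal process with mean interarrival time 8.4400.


Long-run renewal rate = 1/E(X)
= 1/8.4400
= 0.1185

0.1185


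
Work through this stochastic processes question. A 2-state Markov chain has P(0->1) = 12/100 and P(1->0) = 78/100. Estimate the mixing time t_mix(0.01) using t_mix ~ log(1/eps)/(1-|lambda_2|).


lambda_2 = |1 - p01 - p10| = |1 - 0.1200 - 0.7800| = 0.1000
t_mix ~ log(1/eps)/(1 - |lambda_2|)
= log(100)/(1 - 0.1000) = 4.6052/0.9000
= 5.1169

5.1169


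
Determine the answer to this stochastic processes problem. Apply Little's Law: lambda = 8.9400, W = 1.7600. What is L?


Little's Law: L = lambda * W
= 8.9400 * 1.7600
= 15.7344

15.7344


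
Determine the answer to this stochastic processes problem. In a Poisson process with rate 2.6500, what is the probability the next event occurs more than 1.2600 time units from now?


P(X > t) = exp(-lambda * t)
= exp(-2.6500 * 1.2600)
= exp(-3.3390) = 0.0355

0.0355


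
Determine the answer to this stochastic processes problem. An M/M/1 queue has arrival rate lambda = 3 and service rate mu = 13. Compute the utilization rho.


rho = lambda/mu
= 3/13
= 0.2308

0.2308


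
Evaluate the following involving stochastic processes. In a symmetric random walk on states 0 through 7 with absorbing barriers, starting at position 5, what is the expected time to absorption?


For symmetric RW on 0,...,N with absorbing barriers, E(i) = i*(N-i)
E(5) = 5 * 2 = 10

10


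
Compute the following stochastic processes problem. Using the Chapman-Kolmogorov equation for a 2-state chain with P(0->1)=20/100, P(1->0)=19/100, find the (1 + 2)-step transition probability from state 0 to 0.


P^3 = P^1 * P^2
Computing via matrix multiplication of the transition matrix.
Entry (0,0) of P^3 = 0.6036

0.6036


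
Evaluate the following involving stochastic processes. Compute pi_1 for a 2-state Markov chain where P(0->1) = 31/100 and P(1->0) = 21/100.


Stationary distribution: pi_0 = p10/(p01+p10), pi_1 = p01/(p01+p10)
p01 = 0.3100, p10 = 0.2100
pi_1 = 0.5962

0.5962


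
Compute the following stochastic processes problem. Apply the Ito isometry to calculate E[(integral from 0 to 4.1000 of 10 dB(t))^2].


By Ito isometry: E[(int f dB)^2] = int f^2 dt
= 10^2 * 4.1000
= 100 * 4.1000 = 410.0000

410.0000


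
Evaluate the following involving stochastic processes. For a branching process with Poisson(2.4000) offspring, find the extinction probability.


Since mu = 2.4000 > 1, extinction prob q < 1.
Solve s = exp(mu*(s-1)) iteratively.
q = 0.1214

0.1214


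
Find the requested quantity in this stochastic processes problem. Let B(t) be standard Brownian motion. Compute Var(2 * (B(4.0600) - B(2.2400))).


Var(alpha*(B(t)-B(s))) = alpha^2 * (t-s)
= 2^2 * (4.0600 - 2.2400)
= 4 * 1.8200
= 7.2800

7.2800


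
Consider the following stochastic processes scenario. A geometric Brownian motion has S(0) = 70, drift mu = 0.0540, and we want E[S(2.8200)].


E[S(t)] = S(0) * exp(mu * t)
= 70 * exp(0.0540 * 2.8200)
= 70 * 1.1645
= 81.5140

81.5140


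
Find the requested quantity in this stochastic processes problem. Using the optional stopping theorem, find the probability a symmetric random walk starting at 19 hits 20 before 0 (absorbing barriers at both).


By optional stopping theorem: E(M at tau) = M(0) = 19
P(hit 20)*20 + P(hit 0)*0 = 19
P(hit 20) = (19 - 0)/(20 - 0) = 19/20 = 0.9500

0.9500


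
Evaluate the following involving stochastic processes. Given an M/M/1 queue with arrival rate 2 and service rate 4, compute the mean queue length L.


rho = 2/4 = 0.5000
L = rho/(1-rho)
= 0.5000/0.5000
= 1.0000

1.0000


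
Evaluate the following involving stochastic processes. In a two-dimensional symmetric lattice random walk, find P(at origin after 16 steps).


P = C(16,8)^2 / 4^16
= 12870^2 / 4294967296
= 165636900 / 4294967296
= 0.0386

0.0386


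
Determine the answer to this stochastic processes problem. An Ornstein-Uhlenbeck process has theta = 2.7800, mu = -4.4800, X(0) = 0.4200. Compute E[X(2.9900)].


E[X(t)] = mu + (X(0) - mu)*exp(-theta*t)
= -4.4800 + (0.4200 - -4.4800)*exp(-2.7800*2.9900)
= -4.4800 + 4.9000 * 2.4550e-04
= -4.4788

-4.4788


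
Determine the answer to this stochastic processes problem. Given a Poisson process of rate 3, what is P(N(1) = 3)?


P(N(t)=k) = (lambda*t)^k * exp(-lambda*t) / k!
lambda*t = 3
= 3^3 * exp(-3) / 3!
= 27 * 0.0498 / 6
= 0.2240

0.2240


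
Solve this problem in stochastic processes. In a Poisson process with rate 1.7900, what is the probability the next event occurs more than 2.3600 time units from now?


P(X > t) = exp(-lambda * t)
= exp(-1.7900 * 2.3600)
= exp(-4.2244) = 0.0146

0.0146


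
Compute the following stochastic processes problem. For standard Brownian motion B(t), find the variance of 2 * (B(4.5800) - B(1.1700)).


Var(alpha*(B(t)-B(s))) = alpha^2 * (t-s)
= 2^2 * (4.5800 - 1.1700)
= 4 * 3.4100
= 13.6400

13.6400


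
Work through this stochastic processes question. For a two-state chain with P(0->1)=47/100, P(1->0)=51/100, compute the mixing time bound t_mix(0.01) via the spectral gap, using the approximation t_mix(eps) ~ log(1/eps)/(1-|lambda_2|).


lambda_2 = |1 - p01 - p10| = |1 - 0.4700 - 0.5100| = 0.0200
t_mix ~ log(1/eps)/(1 - |lambda_2|)
= log(100)/(1 - 0.0200) = 4.6052/0.9800
= 4.6992

4.6992


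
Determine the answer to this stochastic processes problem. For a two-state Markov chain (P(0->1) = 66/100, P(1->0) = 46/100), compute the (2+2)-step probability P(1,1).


P^4 = P^2 * P^2
Computing via matrix multiplication of the transition matrix.
Entry (1,1) of P^4 = 0.5894

0.5894


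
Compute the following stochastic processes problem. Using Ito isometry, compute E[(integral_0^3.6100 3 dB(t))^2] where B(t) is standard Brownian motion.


By Ito isometry: E[(int f dB)^2] = int f^2 dt
= 3^2 * 3.6100
= 9 * 3.6100 = 32.4900

32.4900


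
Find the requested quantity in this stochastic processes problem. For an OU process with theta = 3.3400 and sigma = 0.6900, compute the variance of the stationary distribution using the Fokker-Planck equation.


Stationary variance = sigma^2 / (2*theta)
= 0.6900^2 / (2*3.3400)
= 0.4761 / 6.6800
= 0.0713

0.0713


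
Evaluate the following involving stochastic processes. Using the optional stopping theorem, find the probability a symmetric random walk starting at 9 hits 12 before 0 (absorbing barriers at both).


By optional stopping theorem: E(M at tau) = M(0) = 9
P(hit 12)*12 + P(hit 0)*0 = 9
P(hit 12) = (9 - 0)/(12 - 0) = 3/4 = 0.7500

0.7500


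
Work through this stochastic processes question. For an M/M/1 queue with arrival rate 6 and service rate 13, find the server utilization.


rho = lambda/mu
= 6/13
= 0.4615

0.4615


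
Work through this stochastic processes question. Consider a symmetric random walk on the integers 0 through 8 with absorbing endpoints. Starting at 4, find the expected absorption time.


For symmetric RW on 0,...,N with absorbing barriers, E(i) = i*(N-i)
E(4) = 4 * 4 = 16

16


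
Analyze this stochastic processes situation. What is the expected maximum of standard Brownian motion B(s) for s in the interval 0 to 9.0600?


E(max B(s)) = sqrt(2t/pi)
= sqrt(2*9.0600/pi)
= sqrt(5.7678)
= 2.4016

2.4016


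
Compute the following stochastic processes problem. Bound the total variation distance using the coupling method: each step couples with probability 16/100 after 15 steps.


TV distance bound <= (1-delta)^n
= (1 - 0.1600)^15
= 0.8400^15
= 0.0731

0.0731


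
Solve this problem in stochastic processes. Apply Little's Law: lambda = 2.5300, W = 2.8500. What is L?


Little's Law: L = lambda * W
= 2.5300 * 2.8500
= 7.2105

7.2105


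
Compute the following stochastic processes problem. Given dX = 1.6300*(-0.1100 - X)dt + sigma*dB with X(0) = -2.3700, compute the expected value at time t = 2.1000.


E[X(t)] = mu + (X(0) - mu)*exp(-theta*t)
= -0.1100 + (-2.3700 - -0.1100)*exp(-1.6300*2.1000)
= -0.1100 + -2.2600 * 0.0326
= -0.1837

-0.1837


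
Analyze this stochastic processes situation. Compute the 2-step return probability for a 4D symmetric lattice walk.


P(return in 2 steps) = P(reverse first step) = 1/(2d)
= 1/8
= 0.1250

0.1250


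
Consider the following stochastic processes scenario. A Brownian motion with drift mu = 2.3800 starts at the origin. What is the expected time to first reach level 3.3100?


Expected first passage time = a/mu
= 3.3100/2.3800
= 1.3908

1.3908


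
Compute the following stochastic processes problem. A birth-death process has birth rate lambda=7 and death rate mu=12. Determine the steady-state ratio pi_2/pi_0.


For birth-death process, pi_n/pi_0 = (lambda/mu)^n
= (7/12)^2
= 0.3403

0.3403


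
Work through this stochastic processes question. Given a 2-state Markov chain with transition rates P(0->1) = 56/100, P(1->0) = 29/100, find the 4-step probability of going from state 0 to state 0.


Computing P^4 by matrix multiplication.
P = [[0.4400, 0.5600], [0.2900, 0.7100]]
After raising P to the power 4:
P^4(0,0) = 0.3415

0.3415


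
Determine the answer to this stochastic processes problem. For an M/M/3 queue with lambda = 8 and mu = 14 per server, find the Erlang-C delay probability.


a = lambda/mu = 0.5714
rho = a/c = 0.1905
Erlang-C formula applied:
C(c,a) = 0.0217

0.0217


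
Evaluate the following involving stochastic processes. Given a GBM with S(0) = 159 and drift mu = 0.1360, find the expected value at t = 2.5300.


E[S(t)] = S(0) * exp(mu * t)
= 159 * exp(0.1360 * 2.5300)
= 159 * 1.4107
= 224.2999

224.2999


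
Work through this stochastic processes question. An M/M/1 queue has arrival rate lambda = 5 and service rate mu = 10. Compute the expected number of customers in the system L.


rho = 5/10 = 0.5000
L = rho/(1-rho)
= 0.5000/0.5000
= 1.0000

1.0000


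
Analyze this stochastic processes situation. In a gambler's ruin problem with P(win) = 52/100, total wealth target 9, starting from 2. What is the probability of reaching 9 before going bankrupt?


Gambler's ruin formula:
r = q/p = 0.4800/0.5200 = 0.9231
P(win) = (1 - r^i)/(1 - r^N)
= (1 - 0.9231^2)/(1 - 0.9231^9)
= 0.2881

0.2881


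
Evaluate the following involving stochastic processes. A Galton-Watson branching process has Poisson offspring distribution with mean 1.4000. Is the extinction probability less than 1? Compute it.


Since mu = 1.4000 > 1, extinction prob q < 1.
Solve s = exp(mu*(s-1)) iteratively.
q = 0.4890

0.4890


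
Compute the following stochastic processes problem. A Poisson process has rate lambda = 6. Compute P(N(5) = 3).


P(N(t)=k) = (lambda*t)^k * exp(-lambda*t) / k!
lambda*t = 30
= 30^3 * exp(-30) / 3!
= 27000 * 9.3576e-14 / 6
= 4.2109e-10

4.2109e-10


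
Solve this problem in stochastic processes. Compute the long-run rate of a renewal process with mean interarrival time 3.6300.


Long-run renewal rate = 1/E(X)
= 1/3.6300
= 0.2755

0.2755


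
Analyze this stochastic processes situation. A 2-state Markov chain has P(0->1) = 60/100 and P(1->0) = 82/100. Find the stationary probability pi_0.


Stationary distribution: pi_0 = p10/(p01+p10), pi_1 = p01/(p01+p10)
p01 = 0.6000, p10 = 0.8200
pi_0 = 0.5775

0.5775


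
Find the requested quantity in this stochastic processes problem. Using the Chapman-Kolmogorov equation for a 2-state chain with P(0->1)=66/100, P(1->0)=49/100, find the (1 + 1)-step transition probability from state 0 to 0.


P^2 = P^1 * P^1
Computing via matrix multiplication of the transition matrix.
Entry (0,0) of P^2 = 0.4390

0.4390


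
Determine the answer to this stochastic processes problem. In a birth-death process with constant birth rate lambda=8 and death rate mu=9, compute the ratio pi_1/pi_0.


For birth-death process, pi_n/pi_0 = (lambda/mu)^n
= (8/9)^1
= 0.8889

0.8889


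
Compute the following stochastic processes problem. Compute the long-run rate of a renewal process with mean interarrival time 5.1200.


Long-run renewal rate = 1/E(X)
= 1/5.1200
= 0.1953

0.1953


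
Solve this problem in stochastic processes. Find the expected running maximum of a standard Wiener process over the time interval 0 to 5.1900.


E(max B(s)) = sqrt(2t/pi)
= sqrt(2*5.1900/pi)
= sqrt(3.3041)
= 1.8177

1.8177


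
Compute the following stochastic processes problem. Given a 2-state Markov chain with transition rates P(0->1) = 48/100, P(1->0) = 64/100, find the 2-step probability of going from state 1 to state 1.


Computing P^2 by matrix multiplication.
P = [[0.5200, 0.4800], [0.6400, 0.3600]]
After raising P to the power 2:
P^2(1,1) = 0.4368

0.4368


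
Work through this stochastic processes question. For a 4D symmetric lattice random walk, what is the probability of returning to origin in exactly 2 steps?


P(return in 2 steps) = P(reverse first step) = 1/(2d)
= 1/8
= 0.1250

0.1250


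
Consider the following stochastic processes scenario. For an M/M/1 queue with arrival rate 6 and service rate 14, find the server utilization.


rho = lambda/mu
= 6/14
= 0.4286

0.4286


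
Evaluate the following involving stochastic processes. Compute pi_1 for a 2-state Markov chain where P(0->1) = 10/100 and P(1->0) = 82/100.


Stationary distribution: pi_0 = p10/(p01+p10), pi_1 = p01/(p01+p10)
p01 = 0.1000, p10 = 0.8200
pi_1 = 0.1087

0.1087


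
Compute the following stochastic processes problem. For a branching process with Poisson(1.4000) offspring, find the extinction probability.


Since mu = 1.4000 > 1, extinction prob q < 1.
Solve s = exp(mu*(s-1)) iteratively.
q = 0.4890

0.4890


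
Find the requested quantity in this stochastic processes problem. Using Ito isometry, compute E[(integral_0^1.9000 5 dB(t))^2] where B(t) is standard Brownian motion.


By Ito isometry: E[(int f dB)^2] = int f^2 dt
= 5^2 * 1.9000
= 25 * 1.9000 = 47.5000

47.5000


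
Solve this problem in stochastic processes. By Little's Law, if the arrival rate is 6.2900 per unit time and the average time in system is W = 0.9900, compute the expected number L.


Little's Law: L = lambda * W
= 6.2900 * 0.9900
= 6.2271

6.2271


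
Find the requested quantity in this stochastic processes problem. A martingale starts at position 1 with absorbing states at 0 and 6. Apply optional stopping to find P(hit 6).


By optional stopping theorem: E(M at tau) = M(0) = 1
P(hit 6)*6 + P(hit 0)*0 = 1
P(hit 6) = (1 - 0)/(6 - 0) = 1/6 = 0.1667

0.1667


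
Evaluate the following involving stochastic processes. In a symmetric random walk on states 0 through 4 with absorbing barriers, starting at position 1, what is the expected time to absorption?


For symmetric RW on 0,...,N with absorbing barriers, E(i) = i*(N-i)
E(1) = 1 * 3 = 3

3


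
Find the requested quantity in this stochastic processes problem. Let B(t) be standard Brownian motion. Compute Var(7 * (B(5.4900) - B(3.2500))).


Var(alpha*(B(t)-B(s))) = alpha^2 * (t-s)
= 7^2 * (5.4900 - 3.2500)
= 49 * 2.2400
= 109.7600

109.7600


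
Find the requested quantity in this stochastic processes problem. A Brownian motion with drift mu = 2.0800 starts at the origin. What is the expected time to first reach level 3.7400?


Expected first passage time = a/mu
= 3.7400/2.0800
= 1.7981

1.7981


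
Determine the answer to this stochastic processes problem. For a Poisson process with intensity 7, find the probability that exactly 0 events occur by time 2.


P(N(t)=k) = (lambda*t)^k * exp(-lambda*t) / k!
lambda*t = 14
= 14^0 * exp(-14) / 0!
= 1 * 8.3153e-07 / 1
= 8.3153e-07

8.3153e-07


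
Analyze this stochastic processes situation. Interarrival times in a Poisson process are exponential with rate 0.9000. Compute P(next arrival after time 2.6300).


P(X > t) = exp(-lambda * t)
= exp(-0.9000 * 2.6300)
= exp(-2.3670) = 0.0938

0.0938


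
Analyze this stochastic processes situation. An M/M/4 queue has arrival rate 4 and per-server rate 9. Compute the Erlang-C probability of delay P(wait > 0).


a = lambda/mu = 0.4444
rho = a/c = 0.1111
Erlang-C formula applied:
C(c,a) = 0.0012

0.0012


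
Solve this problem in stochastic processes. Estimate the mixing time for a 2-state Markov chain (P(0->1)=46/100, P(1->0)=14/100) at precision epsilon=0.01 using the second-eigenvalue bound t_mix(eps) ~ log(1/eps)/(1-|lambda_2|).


lambda_2 = |1 - p01 - p10| = |1 - 0.4600 - 0.1400| = 0.4000
t_mix ~ log(1/eps)/(1 - |lambda_2|)
= log(100)/(1 - 0.4000) = 4.6052/0.6000
= 7.6753

7.6753


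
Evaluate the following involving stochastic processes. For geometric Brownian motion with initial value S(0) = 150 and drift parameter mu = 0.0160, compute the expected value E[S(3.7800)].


E[S(t)] = S(0) * exp(mu * t)
= 150 * exp(0.0160 * 3.7800)
= 150 * 1.0623
= 159.3520

159.3520


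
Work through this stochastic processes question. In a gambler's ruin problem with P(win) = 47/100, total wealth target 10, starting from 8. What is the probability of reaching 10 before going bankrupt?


Gambler's ruin formula:
r = q/p = 0.5300/0.4700 = 1.1277
P(win) = (1 - r^i)/(1 - r^N)
= (1 - 1.1277^8)/(1 - 1.1277^10)
= 0.6945

0.6945


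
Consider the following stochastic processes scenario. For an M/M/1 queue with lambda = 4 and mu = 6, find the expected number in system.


rho = 4/6 = 0.6667
L = rho/(1-rho)
= 0.6667/0.3333
= 2.0000

2.0000


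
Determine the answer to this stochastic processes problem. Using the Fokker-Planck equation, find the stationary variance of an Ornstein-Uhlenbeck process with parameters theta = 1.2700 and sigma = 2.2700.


Stationary variance = sigma^2 / (2*theta)
= 2.2700^2 / (2*1.2700)
= 5.1529 / 2.5400
= 2.0287

2.0287


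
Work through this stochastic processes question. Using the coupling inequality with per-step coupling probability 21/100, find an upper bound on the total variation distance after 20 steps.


TV distance bound <= (1-delta)^n
= (1 - 0.2100)^20
= 0.7900^20
= 0.0090

0.0090


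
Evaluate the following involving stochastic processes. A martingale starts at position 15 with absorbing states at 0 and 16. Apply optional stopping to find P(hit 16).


By optional stopping theorem: E(M at tau) = M(0) = 15
P(hit 16)*16 + P(hit 0)*0 = 15
P(hit 16) = (15 - 0)/(16 - 0) = 15/16 = 0.9375

0.9375


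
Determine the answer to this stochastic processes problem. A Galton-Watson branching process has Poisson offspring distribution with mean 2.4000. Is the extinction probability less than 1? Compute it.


Since mu = 2.4000 > 1, extinction prob q < 1.
Solve s = exp(mu*(s-1)) iteratively.
q = 0.1214

0.1214


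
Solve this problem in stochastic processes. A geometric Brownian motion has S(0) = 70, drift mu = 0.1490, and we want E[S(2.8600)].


E[S(t)] = S(0) * exp(mu * t)
= 70 * exp(0.1490 * 2.8600)
= 70 * 1.5313
= 107.1935

107.1935


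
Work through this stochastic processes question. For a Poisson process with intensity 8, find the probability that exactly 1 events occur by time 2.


P(N(t)=k) = (lambda*t)^k * exp(-lambda*t) / k!
lambda*t = 16
= 16^1 * exp(-16) / 1!
= 16 * 1.1254e-07 / 1
= 1.8006e-06

1.8006e-06


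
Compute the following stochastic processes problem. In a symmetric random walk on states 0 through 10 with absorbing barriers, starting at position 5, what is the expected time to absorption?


For symmetric RW on 0,...,N with absorbing barriers, E(i) = i*(N-i)
E(5) = 5 * 5 = 25

25


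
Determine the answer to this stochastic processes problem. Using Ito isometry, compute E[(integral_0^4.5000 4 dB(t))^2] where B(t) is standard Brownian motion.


By Ito isometry: E[(int f dB)^2] = int f^2 dt
= 4^2 * 4.5000
= 16 * 4.5000 = 72.0000

72.0000


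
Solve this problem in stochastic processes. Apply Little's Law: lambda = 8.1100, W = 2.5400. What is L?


Little's Law: L = lambda * W
= 8.1100 * 2.5400
= 20.5994

20.5994


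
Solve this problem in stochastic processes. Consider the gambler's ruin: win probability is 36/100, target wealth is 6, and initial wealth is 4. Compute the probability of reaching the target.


Gambler's ruin formula:
r = q/p = 0.6400/0.3600 = 1.7778
P(win) = (1 - r^i)/(1 - r^N)
= (1 - 1.7778^4)/(1 - 1.7778^6)
= 0.2940

0.2940


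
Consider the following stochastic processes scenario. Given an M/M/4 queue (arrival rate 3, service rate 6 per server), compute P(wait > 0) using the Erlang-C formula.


a = lambda/mu = 0.5000
rho = a/c = 0.1250
Erlang-C formula applied:
C(c,a) = 0.0018

0.0018


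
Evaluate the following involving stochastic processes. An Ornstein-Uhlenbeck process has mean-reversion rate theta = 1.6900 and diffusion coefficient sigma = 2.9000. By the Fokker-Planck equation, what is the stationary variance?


Stationary variance = sigma^2 / (2*theta)
= 2.9000^2 / (2*1.6900)
= 8.4100 / 3.3800
= 2.4882

2.4882


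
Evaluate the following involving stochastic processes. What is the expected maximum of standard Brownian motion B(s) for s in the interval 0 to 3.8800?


E(max B(s)) = sqrt(2t/pi)
= sqrt(2*3.8800/pi)
= sqrt(2.4701)
= 1.5717

1.5717


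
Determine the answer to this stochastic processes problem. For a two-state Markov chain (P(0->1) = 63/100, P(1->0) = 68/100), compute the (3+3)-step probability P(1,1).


P^6 = P^3 * P^3
Computing via matrix multiplication of the transition matrix.
Entry (1,1) of P^6 = 0.4814

0.4814


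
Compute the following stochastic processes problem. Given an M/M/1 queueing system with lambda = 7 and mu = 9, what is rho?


rho = lambda/mu
= 7/9
= 0.7778

0.7778


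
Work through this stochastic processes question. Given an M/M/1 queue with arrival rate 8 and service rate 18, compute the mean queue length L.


rho = 8/18 = 0.4444
L = rho/(1-rho)
= 0.4444/0.5556
= 0.8000

0.8000


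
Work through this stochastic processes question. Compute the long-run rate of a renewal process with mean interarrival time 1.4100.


Long-run renewal rate = 1/E(X)
= 1/1.4100
= 0.7092

0.7092


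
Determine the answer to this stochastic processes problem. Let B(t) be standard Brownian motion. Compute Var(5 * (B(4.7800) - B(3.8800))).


Var(alpha*(B(t)-B(s))) = alpha^2 * (t-s)
= 5^2 * (4.7800 - 3.8800)
= 25 * 0.9000
= 22.5000

22.5000


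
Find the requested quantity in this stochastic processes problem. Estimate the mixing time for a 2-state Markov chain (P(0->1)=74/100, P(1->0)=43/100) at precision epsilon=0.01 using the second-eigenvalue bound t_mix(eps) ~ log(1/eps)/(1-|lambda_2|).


lambda_2 = |1 - p01 - p10| = |1 - 0.7400 - 0.4300| = 0.1700
t_mix ~ log(1/eps)/(1 - |lambda_2|)
= log(100)/(1 - 0.1700) = 4.6052/0.8300
= 5.5484

5.5484


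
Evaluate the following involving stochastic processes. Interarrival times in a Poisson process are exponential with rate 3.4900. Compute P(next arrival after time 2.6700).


P(X > t) = exp(-lambda * t)
= exp(-3.4900 * 2.6700)
= exp(-9.3183) = 8.9766e-05

8.9766e-05


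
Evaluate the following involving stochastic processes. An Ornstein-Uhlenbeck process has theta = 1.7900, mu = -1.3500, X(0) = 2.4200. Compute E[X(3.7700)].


E[X(t)] = mu + (X(0) - mu)*exp(-theta*t)
= -1.3500 + (2.4200 - -1.3500)*exp(-1.7900*3.7700)
= -1.3500 + 3.7700 * 0.0012
= -1.3456

-1.3456


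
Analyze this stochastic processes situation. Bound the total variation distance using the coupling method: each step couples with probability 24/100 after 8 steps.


TV distance bound <= (1-delta)^n
= (1 - 0.2400)^8
= 0.7600^8
= 0.1113

0.1113


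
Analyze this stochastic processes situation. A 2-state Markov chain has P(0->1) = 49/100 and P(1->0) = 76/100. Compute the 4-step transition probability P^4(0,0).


Computing P^4 by matrix multiplication.
P = [[0.5100, 0.4900], [0.7600, 0.2400]]
After raising P to the power 4:
P^4(0,0) = 0.6095

0.6095


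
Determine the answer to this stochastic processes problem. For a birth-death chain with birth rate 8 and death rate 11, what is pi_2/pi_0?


For birth-death process, pi_n/pi_0 = (lambda/mu)^n
= (8/11)^2
= 0.5289

0.5289


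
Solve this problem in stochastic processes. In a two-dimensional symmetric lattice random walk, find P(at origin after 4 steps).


P = C(4,2)^2 / 4^4
= 6^2 / 256
= 36 / 256
= 0.1406

0.1406


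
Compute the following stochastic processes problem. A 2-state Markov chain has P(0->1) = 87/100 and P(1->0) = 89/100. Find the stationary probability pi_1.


Stationary distribution: pi_0 = p10/(p01+p10), pi_1 = p01/(p01+p10)
p01 = 0.8700, p10 = 0.8900
pi_1 = 0.4943

0.4943


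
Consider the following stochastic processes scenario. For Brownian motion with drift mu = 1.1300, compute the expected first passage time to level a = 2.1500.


Expected first passage time = a/mu
= 2.1500/1.1300
= 1.9027

1.9027


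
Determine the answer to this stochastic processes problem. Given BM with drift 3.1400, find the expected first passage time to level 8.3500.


Expected first passage time = a/mu
= 8.3500/3.1400
= 2.6592

2.6592


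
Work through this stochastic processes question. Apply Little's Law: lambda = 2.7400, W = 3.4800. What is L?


Little's Law: L = lambda * W
= 2.7400 * 3.4800
= 9.5352

9.5352


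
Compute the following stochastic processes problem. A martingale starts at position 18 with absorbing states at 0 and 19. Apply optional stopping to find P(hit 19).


By optional stopping theorem: E(M at tau) = M(0) = 18
P(hit 19)*19 + P(hit 0)*0 = 18
P(hit 19) = (18 - 0)/(19 - 0) = 18/19 = 0.9474

0.9474


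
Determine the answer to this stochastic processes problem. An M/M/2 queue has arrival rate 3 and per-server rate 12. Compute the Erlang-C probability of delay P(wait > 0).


a = lambda/mu = 0.2500
rho = a/c = 0.1250
Erlang-C formula applied:
C(c,a) = 0.0278

0.0278


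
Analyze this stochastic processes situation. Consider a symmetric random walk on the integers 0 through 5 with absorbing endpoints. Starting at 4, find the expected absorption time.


For symmetric RW on 0,...,N with absorbing barriers, E(i) = i*(N-i)
E(4) = 4 * 1 = 4

4


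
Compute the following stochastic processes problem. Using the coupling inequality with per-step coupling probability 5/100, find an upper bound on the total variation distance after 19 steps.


TV distance bound <= (1-delta)^n
= (1 - 0.0500)^19
= 0.9500^19
= 0.3774

0.3774


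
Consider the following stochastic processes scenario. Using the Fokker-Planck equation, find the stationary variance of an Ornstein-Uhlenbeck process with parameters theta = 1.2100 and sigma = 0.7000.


Stationary variance = sigma^2 / (2*theta)
= 0.7000^2 / (2*1.2100)
= 0.4900 / 2.4200
= 0.2025

0.2025


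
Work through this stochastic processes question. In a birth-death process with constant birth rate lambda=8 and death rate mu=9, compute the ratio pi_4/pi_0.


For birth-death process, pi_n/pi_0 = (lambda/mu)^n
= (8/9)^4
= 0.6243

0.6243


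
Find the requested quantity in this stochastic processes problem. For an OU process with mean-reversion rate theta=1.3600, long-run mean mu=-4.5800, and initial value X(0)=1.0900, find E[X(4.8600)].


E[X(t)] = mu + (X(0) - mu)*exp(-theta*t)
= -4.5800 + (1.0900 - -4.5800)*exp(-1.3600*4.8600)
= -4.5800 + 5.6700 * 0.0013
= -4.5724

-4.5724


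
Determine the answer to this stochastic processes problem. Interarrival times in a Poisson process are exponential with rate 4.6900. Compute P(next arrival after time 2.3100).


P(X > t) = exp(-lambda * t)
= exp(-4.6900 * 2.3100)
= exp(-10.8339) = 1.9720e-05

1.9720e-05


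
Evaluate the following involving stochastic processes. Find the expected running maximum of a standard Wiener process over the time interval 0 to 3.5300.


E(max B(s)) = sqrt(2t/pi)
= sqrt(2*3.5300/pi)
= sqrt(2.2473)
= 1.4991

1.4991


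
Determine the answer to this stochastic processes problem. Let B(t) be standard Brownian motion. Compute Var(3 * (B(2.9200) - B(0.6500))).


Var(alpha*(B(t)-B(s))) = alpha^2 * (t-s)
= 3^2 * (2.9200 - 0.6500)
= 9 * 2.2700
= 20.4300

20.4300


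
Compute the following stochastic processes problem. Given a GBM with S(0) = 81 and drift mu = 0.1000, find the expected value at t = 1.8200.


E[S(t)] = S(0) * exp(mu * t)
= 81 * exp(0.1000 * 1.8200)
= 81 * 1.1996
= 97.1687

97.1687


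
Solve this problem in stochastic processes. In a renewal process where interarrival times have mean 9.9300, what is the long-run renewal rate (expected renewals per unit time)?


Long-run renewal rate = 1/E(X)
= 1/9.9300
= 0.1007

0.1007


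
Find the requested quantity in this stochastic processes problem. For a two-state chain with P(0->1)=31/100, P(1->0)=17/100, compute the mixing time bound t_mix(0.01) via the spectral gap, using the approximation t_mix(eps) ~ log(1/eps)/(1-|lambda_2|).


lambda_2 = |1 - p01 - p10| = |1 - 0.3100 - 0.1700| = 0.5200
t_mix ~ log(1/eps)/(1 - |lambda_2|)
= log(100)/(1 - 0.5200) = 4.6052/0.4800
= 9.5941

9.5941


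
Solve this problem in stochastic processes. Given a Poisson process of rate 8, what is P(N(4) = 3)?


P(N(t)=k) = (lambda*t)^k * exp(-lambda*t) / k!
lambda*t = 32
= 32^3 * exp(-32) / 3!
= 32768 * 1.2664e-14 / 6
= 6.9163e-11

6.9163e-11


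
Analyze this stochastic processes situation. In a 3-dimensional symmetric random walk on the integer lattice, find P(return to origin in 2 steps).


P(return in 2 steps) = P(reverse first step) = 1/(2d)
= 1/6
= 0.1667

0.1667


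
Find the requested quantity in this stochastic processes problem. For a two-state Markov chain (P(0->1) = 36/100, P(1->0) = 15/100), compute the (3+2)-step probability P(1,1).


P^5 = P^3 * P^2
Computing via matrix multiplication of the transition matrix.
Entry (1,1) of P^5 = 0.7142

0.7142


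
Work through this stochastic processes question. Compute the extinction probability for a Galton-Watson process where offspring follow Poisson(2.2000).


Since mu = 2.2000 > 1, extinction prob q < 1.
Solve s = exp(mu*(s-1)) iteratively.
q = 0.1563

0.1563


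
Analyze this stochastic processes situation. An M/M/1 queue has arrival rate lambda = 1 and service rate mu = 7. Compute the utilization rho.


rho = lambda/mu
= 1/7
= 0.1429

0.1429


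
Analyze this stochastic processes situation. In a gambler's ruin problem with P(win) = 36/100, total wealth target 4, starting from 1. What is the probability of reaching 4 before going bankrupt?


Gambler's ruin formula:
r = q/p = 0.6400/0.3600 = 1.7778
P(win) = (1 - r^i)/(1 - r^N)
= (1 - 1.7778^1)/(1 - 1.7778^4)
= 0.0865

0.0865


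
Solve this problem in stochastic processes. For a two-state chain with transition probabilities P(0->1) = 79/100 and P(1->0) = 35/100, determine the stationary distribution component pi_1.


Stationary distribution: pi_0 = p10/(p01+p10), pi_1 = p01/(p01+p10)
p01 = 0.7900, p10 = 0.3500
pi_1 = 0.6930

0.6930


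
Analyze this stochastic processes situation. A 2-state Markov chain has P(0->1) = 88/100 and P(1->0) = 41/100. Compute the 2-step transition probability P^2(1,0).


Computing P^2 by matrix multiplication.
P = [[0.1200, 0.8800], [0.4100, 0.5900]]
After raising P to the power 2:
P^2(1,0) = 0.2911

0.2911


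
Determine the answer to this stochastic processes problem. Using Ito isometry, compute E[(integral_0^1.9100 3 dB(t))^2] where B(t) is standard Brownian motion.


By Ito isometry: E[(int f dB)^2] = int f^2 dt
= 3^2 * 1.9100
= 9 * 1.9100 = 17.1900

17.1900


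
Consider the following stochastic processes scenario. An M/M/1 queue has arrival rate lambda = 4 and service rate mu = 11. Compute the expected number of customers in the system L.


rho = 4/11 = 0.3636
L = rho/(1-rho)
= 0.3636/0.6364
= 0.5714

0.5714


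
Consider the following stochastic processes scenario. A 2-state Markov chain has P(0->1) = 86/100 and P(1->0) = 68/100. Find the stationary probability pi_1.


Stationary distribution: pi_0 = p10/(p01+p10), pi_1 = p01/(p01+p10)
p01 = 0.8600, p10 = 0.6800
pi_1 = 0.5584

0.5584


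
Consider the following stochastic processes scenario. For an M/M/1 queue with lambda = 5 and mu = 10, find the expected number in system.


rho = 5/10 = 0.5000
L = rho/(1-rho)
= 0.5000/0.5000
= 1.0000

1.0000


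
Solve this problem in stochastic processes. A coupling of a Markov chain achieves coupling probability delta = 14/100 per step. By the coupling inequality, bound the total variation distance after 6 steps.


TV distance bound <= (1-delta)^n
= (1 - 0.1400)^6
= 0.8600^6
= 0.4046

0.4046


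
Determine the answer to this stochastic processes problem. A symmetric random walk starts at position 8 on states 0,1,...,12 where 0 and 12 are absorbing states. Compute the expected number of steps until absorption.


For symmetric RW on 0,...,N with absorbing barriers, E(i) = i*(N-i)
E(8) = 8 * 4 = 32

32


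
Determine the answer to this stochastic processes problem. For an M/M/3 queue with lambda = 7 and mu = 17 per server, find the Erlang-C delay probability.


a = lambda/mu = 0.4118
rho = a/c = 0.1373
Erlang-C formula applied:
C(c,a) = 0.0089

0.0089


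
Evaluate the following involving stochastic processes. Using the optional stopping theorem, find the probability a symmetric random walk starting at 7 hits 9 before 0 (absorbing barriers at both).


By optional stopping theorem: E(M at tau) = M(0) = 7
P(hit 9)*9 + P(hit 0)*0 = 7
P(hit 9) = (7 - 0)/(9 - 0) = 7/9 = 0.7778

0.7778


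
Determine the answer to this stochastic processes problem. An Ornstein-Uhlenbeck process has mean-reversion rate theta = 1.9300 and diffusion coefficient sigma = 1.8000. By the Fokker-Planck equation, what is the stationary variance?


Stationary variance = sigma^2 / (2*theta)
= 1.8000^2 / (2*1.9300)
= 3.2400 / 3.8600
= 0.8394

0.8394


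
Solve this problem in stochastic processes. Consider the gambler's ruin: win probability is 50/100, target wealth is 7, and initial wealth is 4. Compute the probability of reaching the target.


p = 1/2: P(win) = i/N = 4/7
= 0.5714

0.5714


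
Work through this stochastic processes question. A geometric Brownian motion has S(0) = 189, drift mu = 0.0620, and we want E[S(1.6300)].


E[S(t)] = S(0) * exp(mu * t)
= 189 * exp(0.0620 * 1.6300)
= 189 * 1.1063
= 209.0988

209.0988


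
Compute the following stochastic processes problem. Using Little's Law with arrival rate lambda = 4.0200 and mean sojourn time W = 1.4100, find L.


Little's Law: L = lambda * W
= 4.0200 * 1.4100
= 5.6682

5.6682


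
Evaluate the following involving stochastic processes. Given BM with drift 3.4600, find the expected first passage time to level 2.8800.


Expected first passage time = a/mu
= 2.8800/3.4600
= 0.8324

0.8324


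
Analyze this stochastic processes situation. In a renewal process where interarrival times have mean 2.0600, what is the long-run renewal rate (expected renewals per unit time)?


Long-run renewal rate = 1/E(X)
= 1/2.0600
= 0.4854

0.4854
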